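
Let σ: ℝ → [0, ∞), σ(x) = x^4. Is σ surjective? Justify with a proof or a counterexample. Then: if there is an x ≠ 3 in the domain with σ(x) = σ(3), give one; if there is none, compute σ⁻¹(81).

For any y ∈ [0, ∞), x = y^{1/4} ∈ ℝ satisfies x^4 = y, so σ is surjective.
For the follow-up, such an x exists: taking x = −3 ∈ ℝ gives σ(−3) = 81 = σ(3) with −3 ≠ 3.

-3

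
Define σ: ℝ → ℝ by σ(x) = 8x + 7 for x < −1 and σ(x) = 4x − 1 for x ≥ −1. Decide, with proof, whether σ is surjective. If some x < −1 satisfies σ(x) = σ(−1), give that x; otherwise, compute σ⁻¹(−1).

-3/2

Both pieces are strictly increasing (slopes 8 and 4), so each is injective on its own interval.
The left piece maps (−∞, −1) onto (−∞, −1); the right piece maps [−1, ∞) onto [−5, ∞).
The union (−∞, −1) ∪ [−5, ∞) covers ℝ, so σ is surjective.
For the follow-up: the images overlap, so an x < −1 with σ(x) = σ(−1) exists. σ(−1) = −5; solving 8x + 7 = −5 for x < −1 gives x = (−5 − 7)/8 = −3/2.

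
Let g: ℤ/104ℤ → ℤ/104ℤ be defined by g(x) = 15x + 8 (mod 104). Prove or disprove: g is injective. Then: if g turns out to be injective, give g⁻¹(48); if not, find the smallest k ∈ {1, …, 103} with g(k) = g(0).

Suppose g(x_1) = g(x_2) in ℤ/104ℤ. Then 15x_1 + 8 ≡ 15x_2 + 8 (mod 104), hence 15(x_1 − x_2) ≡ 0 (mod 104).
Since gcd(15, 104) = 1, 15 is invertible modulo 104, hence x_1 − x_2 ≡ 0 (mod 104), i.e. x_1 = x_2.
Therefore g is injective.
We now compute 15⁻¹ mod 104 explicitly. Euclid's algorithm: 104 = 6·15 + 14, 15 = 1·14 + 1; back-substituting gives 1 = 7·15 − 1·104, so 15⁻¹ ≡ 7 (mod 104).
Since g is injective, we find g⁻¹(48): we need 15x ≡ 48 − 8 ≡ 40 (mod 104). Using 15⁻¹ = 7: x ≡ 7·40 = 280 = 2·104 + 72, so x = 72.
Check: g(72) = 15·72 + 8 = 1088 = 10·104 + 48 ≡ 48 (mod 104).

72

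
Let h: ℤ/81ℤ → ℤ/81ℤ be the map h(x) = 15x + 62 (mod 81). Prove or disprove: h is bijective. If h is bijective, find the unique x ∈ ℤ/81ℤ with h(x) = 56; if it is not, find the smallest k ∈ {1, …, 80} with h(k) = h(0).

27

We have gcd(15, 81) = 3 > 1. Taking x_1 = 0 and x_2 = 27: h(0) = 62 and h(27) = 15·27 + 62 = 467 ≡ 62 (mod 81).
So h(0) = h(27) while 0 ≠ 27, hence h is not injective, hence not bijective.
Since h is not bijective, we find the least positive k with h(k) = h(0): this means 15k ≡ 0 (mod 81), i.e. 81 ∣ 15k. Since gcd(15, 81) = 3, dividing through by 3 this holds exactly when 27 ∣ 5k, and as gcd(5, 27) = 1, exactly when 27 ∣ k.
The smallest positive such k is 27.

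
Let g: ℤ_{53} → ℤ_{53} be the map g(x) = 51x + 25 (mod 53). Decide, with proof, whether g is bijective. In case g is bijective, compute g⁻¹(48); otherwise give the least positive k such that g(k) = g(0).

15

If g(x_1) = g(x_2), then 51x_1 ≡ 51x_2 (mod 53). Because gcd(51, 53) = 1, we may cancel 51 to get x_1 ≡ x_2 (mod 53).
We now compute 51⁻¹ mod 53 explicitly. Euclid's algorithm: 53 = 1·51 + 2, 51 = 25·2 + 1; back-substituting gives 1 = 26·51 − 25·53, so 51⁻¹ ≡ 26 (mod 53).
For any y ∈ ℤ_{53}, x = 26(y − 25) mod 53 satisfies g(x) = 51·26(y − 25) + 25 ≡ y (since 51·26 ≡ 1 mod 53). So every y has a preimage.
Therefore g is bijective.
Since g is bijective, we find g⁻¹(48): we need 51x ≡ 48 − 25 ≡ 23 (mod 53). Using 51⁻¹ = 26: x ≡ 26·23 = 598 = 11·53 + 15, so x = 15.
Check: g(15) = 51·15 + 25 = 790 = 14·53 + 48 ≡ 48 (mod 53).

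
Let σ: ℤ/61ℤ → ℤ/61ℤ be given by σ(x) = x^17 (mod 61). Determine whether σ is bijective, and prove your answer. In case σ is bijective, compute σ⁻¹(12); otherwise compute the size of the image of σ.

16

Since 61 is prime, the nonzero elements of ℤ/61ℤ form a cyclic group of order 60.
As gcd(17, 60) = 1, raising to the 17th power is a bijection on this group: if x_1^17 ≡ x_2^17 then (x_1x_2^{−1})^17 = 1, and the only element of order dividing gcd(17, 60) = 1 is 1, so x_1 = x_2.
With σ(0) = 0 this makes σ injective on all of ℤ/61ℤ, hence bijective (finite equal-size domain and codomain). In particular σ is bijective.
Since σ is bijective, we find the preimage of 12. The inverse of x ↦ x^17 on (ℤ/61ℤ)^× is x ↦ x^53, because 17·53 = 901 = 15·60 + 1 ≡ 1 (mod 60) and x^{60} = 1 for x ≠ 0 (Fermat). So σ⁻¹(12) = 12^53 mod 61.
Repeated squaring mod 61: 12^1 ≡ 12, 12^2 ≡ 12² = 144 ≡ 22, 12^4 ≡ 22² = 484 ≡ 57, 12^8 ≡ 57² = 3249 ≡ 16, 12^16 ≡ 16² = 256 ≡ 12, 12^32 ≡ 12² = 144 ≡ 22. Since 53 = 32 + 16 + 4 + 1, 12^53 ≡ 22·12·57·12: 22·12 = 264 ≡ 20, then 20·57 = 1140 ≡ 42, then 42·12 = 504 ≡ 16. So 12^53 ≡ 16 (mod 61).
Hence σ⁻¹(12) = 16.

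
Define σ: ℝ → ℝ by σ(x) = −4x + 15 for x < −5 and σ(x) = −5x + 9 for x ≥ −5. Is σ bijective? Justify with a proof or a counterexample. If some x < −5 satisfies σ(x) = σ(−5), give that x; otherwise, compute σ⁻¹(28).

Both pieces are strictly decreasing (slopes −4 and −5), so each is injective on its own interval.
The left piece maps (−∞, −5) onto (35, ∞); the right piece maps [−5, ∞) onto (−∞, 34].
The images leave a gap (35 has no preimage), so σ is not surjective, hence not bijective.
Because the two images are disjoint, no x < −5 has σ(x) = σ(−5), so we compute σ⁻¹(28): 28 lies in (−∞, 34], so solve −5x + 9 = 28: x = (28 − 9)/(−5) = −19/5.

-19/5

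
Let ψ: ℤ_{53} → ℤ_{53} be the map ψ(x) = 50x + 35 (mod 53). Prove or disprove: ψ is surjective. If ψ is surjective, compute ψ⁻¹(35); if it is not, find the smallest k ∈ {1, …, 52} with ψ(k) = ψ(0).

By definition, ψ is surjective if every y in the codomain equals ψ(x) for some x in the domain.
Since gcd(50, 53) = 1, 50 is invertible modulo 53. Euclid's algorithm: 53 = 1·50 + 3, 50 = 16·3 + 2, 3 = 1·2 + 1; back-substituting gives 1 = 35·50 − 33·53, so 50⁻¹ ≡ 35 (mod 53).
Then y ↦ 35(y − 35) is a two-sided inverse to ψ, so every y ∈ ℤ_{53} has a preimage.
So ψ is surjective.
Since ψ is surjective, we find ψ⁻¹(35): we need 50x ≡ 35 − 35 ≡ 0 (mod 53). Using 50⁻¹ = 35: x ≡ 35·0 = 0, so x = 0.
Check: ψ(0) = 50·0 + 35 = 35 ≡ 35 (mod 53).

0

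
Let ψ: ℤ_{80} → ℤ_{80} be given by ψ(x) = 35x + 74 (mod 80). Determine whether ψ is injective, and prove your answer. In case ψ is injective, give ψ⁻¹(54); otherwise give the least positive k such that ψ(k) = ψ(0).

16

By definition, ψ is injective when ψ(u) = ψ(v) forces u = v.
We have gcd(35, 80) = 5 > 1. Taking u = 0 and v = 16: ψ(0) = 74 and ψ(16) = 35·16 + 74 = 634 ≡ 74 (mod 80).
So ψ(0) = ψ(16) while 0 ≠ 16, hence ψ is not injective.
Since ψ is not injective, we find the least positive k with ψ(k) = ψ(0): this means 35k ≡ 0 (mod 80), i.e. 80 ∣ 35k. Since gcd(35, 80) = 5, dividing through by 5 this holds exactly when 16 ∣ 7k, and as gcd(7, 16) = 1, exactly when 16 ∣ k.
The smallest positive such k is 16.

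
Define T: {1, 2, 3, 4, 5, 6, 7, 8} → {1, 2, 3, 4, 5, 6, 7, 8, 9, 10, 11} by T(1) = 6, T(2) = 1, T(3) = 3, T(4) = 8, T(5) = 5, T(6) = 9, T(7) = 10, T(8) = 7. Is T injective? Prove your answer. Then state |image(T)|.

The values T(1), …, T(8) are 6, 1, 3, 8, 5, 9, 10, 7 — all distinct.
So T(a) = T(b) only when a = b, and T is injective.
The image of T is {1, 3, 5, 6, 7, 8, 9, 10}, which has 8 elements.

8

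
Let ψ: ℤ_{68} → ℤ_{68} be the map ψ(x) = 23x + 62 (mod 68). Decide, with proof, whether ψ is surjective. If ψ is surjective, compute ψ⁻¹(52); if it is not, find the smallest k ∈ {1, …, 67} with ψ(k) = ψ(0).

38

Since gcd(23, 68) = 1, 23 is invertible modulo 68. Euclid's algorithm: 68 = 2·23 + 22, 23 = 1·22 + 1; back-substituting gives 1 = 3·23 − 1·68, so 23⁻¹ ≡ 3 (mod 68).
For any y ∈ ℤ_{68}, x = 3(y − 62) mod 68 satisfies ψ(x) = 23·3(y − 62) + 62 ≡ y (since 23·3 ≡ 1 mod 68). So every y has a preimage.
Hence ψ is surjective.
Since ψ is surjective, we compute ψ⁻¹(52): solve 23x + 62 ≡ 52 (mod 68), i.e. 23x ≡ 58 (mod 68).
Multiplying by 23⁻¹ = 3 gives x ≡ 3·58 = 174 = 2·68 + 38 ≡ 38 (mod 68).
Check: ψ(38) = 23·38 + 62 = 936 = 13·68 + 52 ≡ 52 (mod 68).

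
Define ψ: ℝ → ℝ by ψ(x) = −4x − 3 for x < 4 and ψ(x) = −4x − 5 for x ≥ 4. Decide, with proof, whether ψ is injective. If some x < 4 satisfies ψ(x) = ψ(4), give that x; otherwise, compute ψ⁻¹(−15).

Both pieces are strictly decreasing (slopes −4 and −4), so each is injective on its own interval.
The left piece maps (−∞, 4) onto (−19, ∞); the right piece maps [4, ∞) onto (−∞, −21].
These images are disjoint, so no value is attained by both pieces. So ψ is injective.
Because the two images are disjoint, no x < 4 has ψ(x) = ψ(4), so we compute ψ⁻¹(−15): −15 lies in (−19, ∞), so solve −4x − 3 = −15: x = (−15 + 3)/(−4) = 3.

3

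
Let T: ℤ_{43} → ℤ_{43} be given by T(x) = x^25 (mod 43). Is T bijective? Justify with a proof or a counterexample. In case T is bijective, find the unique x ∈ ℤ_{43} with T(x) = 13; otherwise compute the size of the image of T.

25

Since 43 is prime, the nonzero elements of ℤ_{43} form a cyclic group of order 42.
As gcd(25, 42) = 1, raising to the 25th power is a bijection on this group: if s^25 ≡ t^25 then (st^{−1})^25 = 1, and the only element of order dividing gcd(25, 42) = 1 is 1, so s = t.
With T(0) = 0 this makes T injective on all of ℤ_{43}, hence bijective (finite equal-size domain and codomain). In particular T is bijective.
Since T is bijective, we find the preimage of 13. The inverse of x ↦ x^25 on (ℤ_{43})^× is x ↦ x^37, because 25·37 = 925 = 22·42 + 1 ≡ 1 (mod 42) and x^{42} = 1 for x ≠ 0 (Fermat). So T⁻¹(13) = 13^37 mod 43.
Repeated squaring mod 43: 13^1 ≡ 13, 13^2 ≡ 13² = 169 ≡ 40, 13^4 ≡ 40² = 1600 ≡ 9, 13^8 ≡ 9² = 81 ≡ 38, 13^16 ≡ 38² = 1444 ≡ 25, 13^32 ≡ 25² = 625 ≡ 23. Since 37 = 32 + 4 + 1, 13^37 ≡ 23·9·13: 23·9 = 207 ≡ 35, then 35·13 = 455 ≡ 25. So 13^37 ≡ 25 (mod 43).
Hence T⁻¹(13) = 25.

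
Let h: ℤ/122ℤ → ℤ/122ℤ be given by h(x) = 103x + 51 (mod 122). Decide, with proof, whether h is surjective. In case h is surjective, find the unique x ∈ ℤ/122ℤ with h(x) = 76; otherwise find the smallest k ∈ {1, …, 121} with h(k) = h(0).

95

Recall that surjectivity means every element of the codomain has a preimage under h.
Since gcd(103, 122) = 1, 103 is invertible modulo 122. Euclid's algorithm: 122 = 1·103 + 19, 103 = 5·19 + 8, 19 = 2·8 + 3, 8 = 2·3 + 2, 3 = 1·2 + 1; back-substituting gives 1 = 77·103 − 65·122, so 103⁻¹ ≡ 77 (mod 122).
For any y ∈ ℤ/122ℤ, x = 77(y − 51) mod 122 satisfies h(x) = 103·77(y − 51) + 51 ≡ y (since 103·77 ≡ 1 mod 122). So every y has a preimage.
Hence h is surjective.
Since h is surjective, we compute h⁻¹(76): solve 103x + 51 ≡ 76 (mod 122), i.e. 103x ≡ 25 (mod 122).
Multiplying by 103⁻¹ = 77 gives x ≡ 77·25 = 1925 = 15·122 + 95 ≡ 95 (mod 122).
Check: h(95) = 103·95 + 51 = 9836 = 80·122 + 76 ≡ 76 (mod 122).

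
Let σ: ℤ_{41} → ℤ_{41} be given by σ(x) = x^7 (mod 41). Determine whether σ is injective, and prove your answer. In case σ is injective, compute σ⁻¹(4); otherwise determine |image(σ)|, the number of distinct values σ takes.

Since 41 is prime, the nonzero elements of ℤ_{41} form a cyclic group of order 40.
As gcd(7, 40) = 1, raising to the 7th power is a bijection on this group: if x_1^7 ≡ x_2^7 then (x_1x_2^{−1})^7 = 1, and the only element of order dividing gcd(7, 40) = 1 is 1, so x_1 = x_2.
With σ(0) = 0 this makes σ injective on all of ℤ_{41}, hence bijective (finite equal-size domain and codomain). In particular σ is injective.
Since σ is injective, we find the preimage of 4. The inverse of x ↦ x^7 on (ℤ_{41})^× is x ↦ x^23, because 7·23 = 161 = 4·40 + 1 ≡ 1 (mod 40) and x^{40} = 1 for x ≠ 0 (Fermat). So σ⁻¹(4) = 4^23 mod 41.
Repeated squaring mod 41: 4^1 ≡ 4, 4^2 ≡ 4² = 16, 4^4 ≡ 16² = 256 ≡ 10, 4^8 ≡ 10² = 100 ≡ 18, 4^16 ≡ 18² = 324 ≡ 37. Since 23 = 16 + 4 + 2 + 1, 4^23 ≡ 37·10·16·4: 37·10 = 370 ≡ 1, then 1·16 = 16, then 16·4 = 64 ≡ 23. So 4^23 ≡ 23 (mod 41).
Hence σ⁻¹(4) = 23.

23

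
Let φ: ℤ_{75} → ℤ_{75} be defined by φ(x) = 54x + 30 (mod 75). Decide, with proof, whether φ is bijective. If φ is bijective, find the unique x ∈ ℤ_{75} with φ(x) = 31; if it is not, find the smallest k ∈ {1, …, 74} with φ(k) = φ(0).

We have gcd(54, 75) = 3 > 1. Taking x_1 = 0 and x_2 = 25: φ(0) = 30 and φ(25) = 54·25 + 30 = 1380 ≡ 30 (mod 75).
So φ(0) = φ(25) while 0 ≠ 25, therefore φ is not injective, hence not bijective.
Since φ is not bijective, we find the least positive k with φ(k) = φ(0): this means 54k ≡ 0 (mod 75), i.e. 75 ∣ 54k. Since gcd(54, 75) = 3, dividing through by 3 this holds exactly when 25 ∣ 18k, and as gcd(18, 25) = 1, exactly when 25 ∣ k.
The smallest positive such k is 25.

25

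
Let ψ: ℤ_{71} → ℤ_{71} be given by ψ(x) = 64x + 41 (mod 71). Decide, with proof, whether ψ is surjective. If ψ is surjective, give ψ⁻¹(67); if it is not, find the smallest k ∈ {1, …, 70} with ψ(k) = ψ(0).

47

Recall that surjectivity means every element of the codomain has a preimage under ψ.
Since gcd(64, 71) = 1, 64 is invertible modulo 71. Euclid's algorithm: 71 = 1·64 + 7, 64 = 9·7 + 1; back-substituting gives 1 = 10·64 − 9·71, so 64⁻¹ ≡ 10 (mod 71).
For any y ∈ ℤ_{71}, x = 10(y − 41) mod 71 satisfies ψ(x) = 64·10(y − 41) + 41 ≡ y (since 64·10 ≡ 1 mod 71). So every y has a preimage.
So ψ is surjective.
Since ψ is surjective, we compute ψ⁻¹(67): solve 64x + 41 ≡ 67 (mod 71), i.e. 64x ≡ 26 (mod 71).
Multiplying by 64⁻¹ = 10 gives x ≡ 10·26 = 260 = 3·71 + 47 ≡ 47 (mod 71).
Check: ψ(47) = 64·47 + 41 = 3049 = 42·71 + 67 ≡ 67 (mod 71).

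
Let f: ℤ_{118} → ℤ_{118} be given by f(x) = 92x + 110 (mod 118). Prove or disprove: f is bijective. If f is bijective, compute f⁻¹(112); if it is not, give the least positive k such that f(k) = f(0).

59

We have gcd(92, 118) = 2 > 1. Taking s = 0 and t = 59: f(0) = 110 and f(59) = 92·59 + 110 = 5538 ≡ 110 (mod 118).
So f(0) = f(59) while 0 ≠ 59, hence f is not injective, hence not bijective.
Since f is not bijective, we find the least positive k with f(k) = f(0): this means 92k ≡ 0 (mod 118), i.e. 118 ∣ 92k. Since gcd(92, 118) = 2, dividing through by 2 this holds exactly when 59 ∣ 46k, and as gcd(46, 59) = 1, exactly when 59 ∣ k.
The smallest positive such k is 59.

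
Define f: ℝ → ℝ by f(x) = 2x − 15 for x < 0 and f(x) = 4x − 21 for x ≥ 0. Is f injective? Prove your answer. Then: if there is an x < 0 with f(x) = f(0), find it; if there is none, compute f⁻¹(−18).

Both pieces are strictly increasing (slopes 2 and 4), so each is injective on its own interval.
The left piece maps (−∞, 0) onto (−∞, −15); the right piece maps [0, ∞) onto [−21, ∞).
These images overlap. In particular f(0) = −21 (right piece), and solving 2x − 15 = −21 on the left piece gives x = −3 < 0.
So f(−3) = f(0) with −3 ≠ 0, and f is not injective. This x = −3 is the requested value below 0.

-3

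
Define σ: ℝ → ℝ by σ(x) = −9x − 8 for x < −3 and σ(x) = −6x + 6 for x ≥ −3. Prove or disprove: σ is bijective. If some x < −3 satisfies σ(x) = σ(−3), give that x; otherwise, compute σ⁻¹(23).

Both pieces are strictly decreasing (slopes −9 and −6), so each is injective on its own interval.
The left piece maps (−∞, −3) onto (19, ∞); the right piece maps [−3, ∞) onto (−∞, 24].
These images overlap. In particular σ(−3) = 24 (right piece), and solving −9x − 8 = 24 on the left piece gives x = −32/9 < −3.
So σ(−32/9) = σ(−3) with −32/9 ≠ −3, and σ is not injective, hence not bijective. This x = −32/9 is the requested value below −3.

-32/9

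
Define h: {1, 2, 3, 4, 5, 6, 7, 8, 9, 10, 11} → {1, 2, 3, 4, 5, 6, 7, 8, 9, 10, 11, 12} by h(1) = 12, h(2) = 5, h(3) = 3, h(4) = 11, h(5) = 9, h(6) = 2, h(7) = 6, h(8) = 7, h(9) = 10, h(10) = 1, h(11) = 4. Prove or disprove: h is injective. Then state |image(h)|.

The values h(1), …, h(11) are 12, 5, 3, 11, 9, 2, 6, 7, 10, 1, 4 — all distinct.
So h(s) = h(t) only when s = t, and h is injective.
The image of h is {1, 2, 3, 4, 5, 6, 7, 9, 10, 11, 12}, which has 11 elements.

11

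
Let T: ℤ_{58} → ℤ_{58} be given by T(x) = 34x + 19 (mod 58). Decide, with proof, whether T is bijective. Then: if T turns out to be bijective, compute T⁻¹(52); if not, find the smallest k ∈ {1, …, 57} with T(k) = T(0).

We have gcd(34, 58) = 2 > 1. Taking u = 0 and v = 29: T(0) = 19 and T(29) = 34·29 + 19 = 1005 ≡ 19 (mod 58).
So T(0) = T(29) while 0 ≠ 29, so T is not injective, hence not bijective.
Since T is not bijective, we find the least positive k with T(k) = T(0): this means 34k ≡ 0 (mod 58), i.e. 58 ∣ 34k. Since gcd(34, 58) = 2, dividing through by 2 this holds exactly when 29 ∣ 17k, and as gcd(17, 29) = 1, exactly when 29 ∣ k.
The smallest positive such k is 29.

29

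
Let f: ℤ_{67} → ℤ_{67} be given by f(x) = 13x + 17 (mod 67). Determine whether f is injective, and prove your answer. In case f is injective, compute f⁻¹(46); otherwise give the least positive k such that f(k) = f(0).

Recall: f is injective if f(s) = f(t) implies s = t.
If f(s) = f(t), then 13s ≡ 13t (mod 67). Because gcd(13, 67) = 1, we may cancel 13 to get s ≡ t (mod 67).
Hence f is injective.
We now compute 13⁻¹ mod 67 explicitly. Euclid's algorithm: 67 = 5·13 + 2, 13 = 6·2 + 1; back-substituting gives 1 = 31·13 − 6·67, so 13⁻¹ ≡ 31 (mod 67).
Since f is injective, we compute f⁻¹(46): solve 13x + 17 ≡ 46 (mod 67), i.e. 13x ≡ 29 (mod 67).
Multiplying by 13⁻¹ = 31 gives x ≡ 31·29 = 899 = 13·67 + 28 ≡ 28 (mod 67).
Check: f(28) = 13·28 + 17 = 381 = 5·67 + 46 ≡ 46 (mod 67).

28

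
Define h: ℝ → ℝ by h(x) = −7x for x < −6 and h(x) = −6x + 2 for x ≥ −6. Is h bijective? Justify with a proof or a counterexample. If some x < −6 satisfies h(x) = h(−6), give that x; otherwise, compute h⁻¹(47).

Both pieces are strictly decreasing (slopes −7 and −6), so each is injective on its own interval.
The left piece maps (−∞, −6) onto (42, ∞); the right piece maps [−6, ∞) onto (−∞, 38].
The images leave a gap (42 has no preimage), so h is not surjective, hence not bijective.
Because the two images are disjoint, no x < −6 has h(x) = h(−6), so we compute h⁻¹(47): 47 lies in (42, ∞), so solve −7x = 47: x = (47 − 0)/(−7) = −47/7.

-47/7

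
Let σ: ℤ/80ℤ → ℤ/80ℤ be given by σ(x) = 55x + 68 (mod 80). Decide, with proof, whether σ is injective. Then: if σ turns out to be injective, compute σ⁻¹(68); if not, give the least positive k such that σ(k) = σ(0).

We have gcd(55, 80) = 5 > 1. Taking u = 0 and v = 16: σ(0) = 68 and σ(16) = 55·16 + 68 = 948 ≡ 68 (mod 80).
So σ(0) = σ(16) while 0 ≠ 16, therefore σ is not injective.
Since σ is not injective, we find the least positive k with σ(k) = σ(0): this means 55k ≡ 0 (mod 80), i.e. 80 ∣ 55k. Since gcd(55, 80) = 5, dividing through by 5 this holds exactly when 16 ∣ 11k, and as gcd(11, 16) = 1, exactly when 16 ∣ k.
The smallest positive such k is 16.

16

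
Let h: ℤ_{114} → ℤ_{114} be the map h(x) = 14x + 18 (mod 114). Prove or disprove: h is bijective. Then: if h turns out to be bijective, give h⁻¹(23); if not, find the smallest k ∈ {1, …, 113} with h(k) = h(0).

57

We have gcd(14, 114) = 2 > 1. Taking a = 0 and b = 57: h(0) = 18 and h(57) = 14·57 + 18 = 816 ≡ 18 (mod 114).
So h(0) = h(57) while 0 ≠ 57, thus h is not injective, hence not bijective.
Since h is not bijective, we find the least positive k with h(k) = h(0): this means 14k ≡ 0 (mod 114), i.e. 114 ∣ 14k. Since gcd(14, 114) = 2, dividing through by 2 this holds exactly when 57 ∣ 7k, and as gcd(7, 57) = 1, exactly when 57 ∣ k.
The smallest positive such k is 57.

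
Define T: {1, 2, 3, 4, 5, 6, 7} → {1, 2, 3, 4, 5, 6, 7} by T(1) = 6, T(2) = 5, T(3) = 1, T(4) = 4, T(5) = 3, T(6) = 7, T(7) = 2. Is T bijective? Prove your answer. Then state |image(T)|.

7

The values 6, 5, 1, 4, 3, 7, 2 are a permutation of {1, 2, 3, 4, 5, 6, 7}: each element appears exactly once.
So T is injective and surjective, hence bijective.
The image of T is {1, 2, 3, 4, 5, 6, 7}, which has 7 elements.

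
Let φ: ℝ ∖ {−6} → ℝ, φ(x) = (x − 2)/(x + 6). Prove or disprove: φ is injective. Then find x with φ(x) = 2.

Suppose φ(u) = φ(v). Cross-multiplying: (u − 2)(v + 6) = (v − 2)(u + 6).
Expanding both sides and cancelling the symmetric terms leaves 8·(u − v) = 0. Since 8 ≠ 0, u = v. So φ is injective.
Solving φ(x) = 2: cross-multiplying gives x − 2 = 2(x + 6), which rearranges to −1x = 14, so x = −14.

-14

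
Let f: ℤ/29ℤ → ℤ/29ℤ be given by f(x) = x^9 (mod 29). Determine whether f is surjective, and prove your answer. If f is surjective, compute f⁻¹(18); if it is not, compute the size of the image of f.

10

Since 29 is prime, the nonzero elements of ℤ/29ℤ form a cyclic group of order 28.
As gcd(9, 28) = 1, raising to the 9th power is a bijection on this group: if x_1^9 ≡ x_2^9 then (x_1x_2^{−1})^9 = 1, and the only element of order dividing gcd(9, 28) = 1 is 1, so x_1 = x_2.
With f(0) = 0 this makes f injective on all of ℤ/29ℤ, hence bijective (finite equal-size domain and codomain). In particular f is surjective.
Since f is surjective, we find the preimage of 18. The inverse of x ↦ x^9 on (ℤ/29ℤ)^× is x ↦ x^25, because 9·25 = 225 = 8·28 + 1 ≡ 1 (mod 28) and x^{28} = 1 for x ≠ 0 (Fermat). So f⁻¹(18) = 18^25 mod 29.
Repeated squaring mod 29: 18^1 ≡ 18, 18^2 ≡ 18² = 324 ≡ 5, 18^4 ≡ 5² = 25, 18^8 ≡ 25² = 625 ≡ 16, 18^16 ≡ 16² = 256 ≡ 24. Since 25 = 16 + 8 + 1, 18^25 ≡ 24·16·18: 24·16 = 384 ≡ 7, then 7·18 = 126 ≡ 10. So 18^25 ≡ 10 (mod 29).
Hence f⁻¹(18) = 10.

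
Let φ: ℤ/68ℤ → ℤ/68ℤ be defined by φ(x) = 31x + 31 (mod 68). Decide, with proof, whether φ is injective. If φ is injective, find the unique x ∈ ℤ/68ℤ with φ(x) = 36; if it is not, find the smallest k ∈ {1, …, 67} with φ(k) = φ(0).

Suppose φ(u) = φ(v) in ℤ/68ℤ. Then 31u + 31 ≡ 31v + 31 (mod 68), hence 31(u − v) ≡ 0 (mod 68).
Since gcd(31, 68) = 1, 31 is invertible modulo 68, thus u − v ≡ 0 (mod 68), i.e. u = v.
Thus φ is injective.
We now compute 31⁻¹ mod 68 explicitly. Euclid's algorithm: 68 = 2·31 + 6, 31 = 5·6 + 1; back-substituting gives 1 = 11·31 − 5·68, so 31⁻¹ ≡ 11 (mod 68).
Since φ is injective, we find φ⁻¹(36): we need 31x ≡ 36 − 31 ≡ 5 (mod 68). Using 31⁻¹ = 11: x ≡ 11·5 = 55, so x = 55.
Check: φ(55) = 31·55 + 31 = 1736 = 25·68 + 36 ≡ 36 (mod 68).

55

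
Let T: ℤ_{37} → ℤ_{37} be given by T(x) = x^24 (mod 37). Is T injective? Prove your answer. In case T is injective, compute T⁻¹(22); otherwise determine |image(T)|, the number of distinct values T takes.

4

T(3): Repeated squaring mod 37: 3^1 ≡ 3, 3^2 ≡ 3² = 9, 3^4 ≡ 9² = 81 ≡ 7, 3^8 ≡ 7² = 49 ≡ 12, 3^16 ≡ 12² = 144 ≡ 33. Since 24 = 16 + 8, 3^24 ≡ 33·12: 33·12 = 396 ≡ 26. So 3^24 ≡ 26 (mod 37).
T(4): Repeated squaring mod 37: 4^1 ≡ 4, 4^2 ≡ 4² = 16, 4^4 ≡ 16² = 256 ≡ 34, 4^8 ≡ 34² = 1156 ≡ 9, 4^16 ≡ 9² = 81 ≡ 7. Since 24 = 16 + 8, 4^24 ≡ 7·9: 7·9 = 63 ≡ 26. So 4^24 ≡ 26 (mod 37).
So T(3) = T(4) = 26 while 3 ≠ 4, thus T is not injective.
Since T is not injective, we determine |image(T)|. Computing x^24 mod 37 for each x (by repeated squaring, reducing mod 37 at every step), the values T(0), T(1), …, T(36) are: 0, 1, 10, 26, 26, 26, 1, 26, 1, 10, 1, 1, 10, 26, 1, 10, 10, 10, 26, 26, 10, 10, 10, 1, 26, 10, 1, 1, 10, 1, 26, 1, 26, 26, 26, 10, 1.
The distinct values are {0, 1, 10, 26}; there are 4 of them.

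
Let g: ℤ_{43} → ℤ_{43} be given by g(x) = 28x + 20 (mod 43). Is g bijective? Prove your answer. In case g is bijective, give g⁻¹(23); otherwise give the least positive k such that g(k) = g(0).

Recall: injectivity means: for all s, t in the domain, g(s) = g(t) implies s = t.
Suppose g(s) = g(t) in ℤ_{43}. Then 28s + 20 ≡ 28t + 20 (mod 43), so 28(s − t) ≡ 0 (mod 43).
Since gcd(28, 43) = 1, 28 is invertible modulo 43, therefore s − t ≡ 0 (mod 43), i.e. s = t.
We now compute 28⁻¹ mod 43 explicitly. Euclid's algorithm: 43 = 1·28 + 15, 28 = 1·15 + 13, 15 = 1·13 + 2, 13 = 6·2 + 1; back-substituting gives 1 = 20·28 − 13·43, so 28⁻¹ ≡ 20 (mod 43).
Then y ↦ 20(y − 20) is a two-sided inverse to g, so every y ∈ ℤ_{43} has a preimage.
Therefore g is bijective.
Since g is bijective, we compute g⁻¹(23): solve 28x + 20 ≡ 23 (mod 43), i.e. 28x ≡ 3 (mod 43).
Multiplying by 28⁻¹ = 20 gives x ≡ 20·3 = 60 = 1·43 + 17 ≡ 17 (mod 43).
Check: g(17) = 28·17 + 20 = 496 = 11·43 + 23 ≡ 23 (mod 43).

17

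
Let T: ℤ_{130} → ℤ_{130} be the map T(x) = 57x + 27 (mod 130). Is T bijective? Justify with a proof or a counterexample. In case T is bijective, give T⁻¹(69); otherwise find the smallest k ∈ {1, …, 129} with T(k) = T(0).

By definition, T is injective if T(a) = T(b) implies a = b.
If T(a) = T(b), then 57a ≡ 57b (mod 130). Because gcd(57, 130) = 1, we may cancel 57 to get a ≡ b (mod 130).
We now compute 57⁻¹ mod 130 explicitly. Euclid's algorithm: 130 = 2·57 + 16, 57 = 3·16 + 9, 16 = 1·9 + 7, 9 = 1·7 + 2, 7 = 3·2 + 1; back-substituting gives 1 = 73·57 − 32·130, so 57⁻¹ ≡ 73 (mod 130).
Then y ↦ 73(y − 27) is a two-sided inverse to T, so every y ∈ ℤ_{130} has a preimage.
Thus T is bijective.
Since T is bijective, we find T⁻¹(69): we need 57x ≡ 69 − 27 ≡ 42 (mod 130). Using 57⁻¹ = 73: x ≡ 73·42 = 3066 = 23·130 + 76, so x = 76.
Check: T(76) = 57·76 + 27 = 4359 = 33·130 + 69 ≡ 69 (mod 130).

76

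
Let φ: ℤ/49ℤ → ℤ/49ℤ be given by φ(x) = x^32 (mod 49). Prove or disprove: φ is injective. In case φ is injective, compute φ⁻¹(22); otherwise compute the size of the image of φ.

φ(0) = 0^32 = 0.
φ(7): Repeated squaring mod 49: 7^1 ≡ 7, 7^2 ≡ 7² = 49 ≡ 0, 7^4 ≡ 0² = 0, 7^8 ≡ 0² = 0, 7^16 ≡ 0² = 0, 7^32 ≡ 0² = 0. So 7^32 ≡ 0 (mod 49).
So φ(0) = φ(7) = 0 while 0 ≠ 7, thus φ is not injective.
Since φ is not injective, we determine |image(φ)|. Computing x^32 mod 49 for each x (by repeated squaring, reducing mod 49 at every step), the values φ(0), φ(1), …, φ(48) are: 0, 1, 39, 37, 2, 32, 22, 0, 29, 46, 23, 16, 25, 43, 0, 8, 4, 9, 30, 18, 15, 0, 36, 11, 44, 44, 11, 36, 0, 15, 18, 30, 9, 4, 8, 0, 43, 25, 16, 23, 46, 29, 0, 22, 32, 2, 37, 39, 1.
The distinct values are {0, 1, 2, 4, 8, 9, 11, 15, 16, 18, 22, 23, 25, 29, 30, 32, 36, 37, 39, 43, 44, 46}; there are 22 of them.

22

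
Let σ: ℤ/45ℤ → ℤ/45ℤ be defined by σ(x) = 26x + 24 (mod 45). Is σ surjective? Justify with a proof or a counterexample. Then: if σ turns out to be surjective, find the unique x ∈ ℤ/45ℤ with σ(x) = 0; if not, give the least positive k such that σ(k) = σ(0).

Recall that surjectivity means every element of the codomain has a preimage under σ.
Since gcd(26, 45) = 1, 26 is invertible modulo 45. Euclid's algorithm: 45 = 1·26 + 19, 26 = 1·19 + 7, 19 = 2·7 + 5, 7 = 1·5 + 2, 5 = 2·2 + 1; back-substituting gives 1 = 26·26 − 15·45, so 26⁻¹ ≡ 26 (mod 45).
Then y ↦ 26(y − 24) is a two-sided inverse to σ, so every y ∈ ℤ/45ℤ has a preimage.
Hence σ is surjective.
Since σ is surjective, we find σ⁻¹(0): we need 26x ≡ 0 − 24 ≡ 21 (mod 45). Using 26⁻¹ = 26: x ≡ 26·21 = 546 = 12·45 + 6, so x = 6.
Check: σ(6) = 26·6 + 24 = 180 = 4·45 + 0 ≡ 0 (mod 45).

6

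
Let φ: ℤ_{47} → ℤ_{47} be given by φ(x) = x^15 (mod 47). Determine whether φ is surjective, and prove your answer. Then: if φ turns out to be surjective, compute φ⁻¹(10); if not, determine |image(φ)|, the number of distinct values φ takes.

29

Since 47 is prime, the nonzero elements of ℤ_{47} form a cyclic group of order 46.
As gcd(15, 46) = 1, raising to the 15th power is a bijection on this group: if a^15 ≡ b^15 then (ab^{−1})^15 = 1, and the only element of order dividing gcd(15, 46) = 1 is 1, so a = b.
With φ(0) = 0 this makes φ injective on all of ℤ_{47}, hence bijective (finite equal-size domain and codomain). In particular φ is surjective.
Since φ is surjective, we find the preimage of 10. The inverse of x ↦ x^15 on (ℤ_{47})^× is x ↦ x^43, because 15·43 = 645 = 14·46 + 1 ≡ 1 (mod 46) and x^{46} = 1 for x ≠ 0 (Fermat). So φ⁻¹(10) = 10^43 mod 47.
Repeated squaring mod 47: 10^1 ≡ 10, 10^2 ≡ 10² = 100 ≡ 6, 10^4 ≡ 6² = 36, 10^8 ≡ 36² = 1296 ≡ 27, 10^16 ≡ 27² = 729 ≡ 24, 10^32 ≡ 24² = 576 ≡ 12. Since 43 = 32 + 8 + 2 + 1, 10^43 ≡ 12·27·6·10: 12·27 = 324 ≡ 42, then 42·6 = 252 ≡ 17, then 17·10 = 170 ≡ 29. So 10^43 ≡ 29 (mod 47).
Hence φ⁻¹(10) = 29.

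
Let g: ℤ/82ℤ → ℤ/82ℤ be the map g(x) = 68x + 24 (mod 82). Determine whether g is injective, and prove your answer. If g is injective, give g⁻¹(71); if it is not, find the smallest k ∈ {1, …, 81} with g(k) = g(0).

Recall that g is injective when g(u) = g(v) forces u = v.
We have gcd(68, 82) = 2 > 1. Taking u = 0 and v = 41: g(0) = 24 and g(41) = 68·41 + 24 = 2812 ≡ 24 (mod 82).
So g(0) = g(41) while 0 ≠ 41, so g is not injective.
Since g is not injective, we find the least positive k with g(k) = g(0): this means 68k ≡ 0 (mod 82), i.e. 82 ∣ 68k. Since gcd(68, 82) = 2, dividing through by 2 this holds exactly when 41 ∣ 34k, and as gcd(34, 41) = 1, exactly when 41 ∣ k.
The smallest positive such k is 41.

41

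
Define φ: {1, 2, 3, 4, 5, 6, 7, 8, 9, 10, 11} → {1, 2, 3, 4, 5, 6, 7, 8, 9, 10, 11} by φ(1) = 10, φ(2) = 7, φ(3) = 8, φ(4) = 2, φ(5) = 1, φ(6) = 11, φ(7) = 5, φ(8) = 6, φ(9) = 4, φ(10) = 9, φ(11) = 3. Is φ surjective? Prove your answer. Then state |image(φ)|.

Every element of the codomain has a preimage: 1 = φ(5), 2 = φ(4), 3 = φ(11), 4 = φ(9), 5 = φ(7), 6 = φ(8), 7 = φ(2), 8 = φ(3), 9 = φ(10), 10 = φ(1), 11 = φ(6).
Hence φ is surjective.
The image of φ is {1, 2, 3, 4, 5, 6, 7, 8, 9, 10, 11}, which has 11 elements.

11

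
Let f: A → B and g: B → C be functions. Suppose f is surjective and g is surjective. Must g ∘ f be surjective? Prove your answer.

surjective

Let c ∈ C. Since g is surjective, there is b ∈ B with g(b) = c. Since f is surjective, there is a ∈ A with f(a) = b.
Then (g ∘ f)(a) = g(b) = c. Thus g ∘ f is surjective.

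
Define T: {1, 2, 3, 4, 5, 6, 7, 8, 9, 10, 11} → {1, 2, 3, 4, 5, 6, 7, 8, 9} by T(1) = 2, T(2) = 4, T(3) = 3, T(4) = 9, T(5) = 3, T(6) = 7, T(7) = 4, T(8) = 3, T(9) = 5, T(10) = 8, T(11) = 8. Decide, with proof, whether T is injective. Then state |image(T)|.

7

T(3) = 3 = T(5) with 3 ≠ 5, so T is not injective.
The image of T is {2, 3, 4, 5, 7, 8, 9}, which has 7 elements.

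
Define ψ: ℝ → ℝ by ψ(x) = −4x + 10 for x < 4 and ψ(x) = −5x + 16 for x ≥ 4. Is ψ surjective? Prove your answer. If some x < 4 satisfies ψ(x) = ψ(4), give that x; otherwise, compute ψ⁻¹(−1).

7/2

Both pieces are strictly decreasing (slopes −4 and −5), so each is injective on its own interval.
The left piece maps (−∞, 4) onto (−6, ∞); the right piece maps [4, ∞) onto (−∞, −4].
The union (−6, ∞) ∪ (−∞, −4] covers ℝ, so ψ is surjective.
For the follow-up: the images overlap, so an x < 4 with ψ(x) = ψ(4) exists. ψ(4) = −4; solving −4x + 10 = −4 for x < 4 gives x = (−4 − 10)/(−4) = 7/2.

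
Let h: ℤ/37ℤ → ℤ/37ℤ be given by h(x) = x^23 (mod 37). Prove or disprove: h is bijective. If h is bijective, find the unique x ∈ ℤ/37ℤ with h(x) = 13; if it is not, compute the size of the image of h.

Since 37 is prime, the nonzero elements of ℤ/37ℤ form a cyclic group of order 36.
As gcd(23, 36) = 1, raising to the 23rd power is a bijection on this group: if x_1^23 ≡ x_2^23 then (x_1x_2^{−1})^23 = 1, and the only element of order dividing gcd(23, 36) = 1 is 1, so x_1 = x_2.
With h(0) = 0 this makes h injective on all of ℤ/37ℤ, hence bijective (finite equal-size domain and codomain). In particular h is bijective.
Since h is bijective, we find the preimage of 13. The inverse of x ↦ x^23 on (ℤ/37ℤ)^× is x ↦ x^11, because 23·11 = 253 = 7·36 + 1 ≡ 1 (mod 36) and x^{36} = 1 for x ≠ 0 (Fermat). So h⁻¹(13) = 13^11 mod 37.
Repeated squaring mod 37: 13^1 ≡ 13, 13^2 ≡ 13² = 169 ≡ 21, 13^4 ≡ 21² = 441 ≡ 34, 13^8 ≡ 34² = 1156 ≡ 9. Since 11 = 8 + 2 + 1, 13^11 ≡ 9·21·13: 9·21 = 189 ≡ 4, then 4·13 = 52 ≡ 15. So 13^11 ≡ 15 (mod 37).
Hence h⁻¹(13) = 15.

15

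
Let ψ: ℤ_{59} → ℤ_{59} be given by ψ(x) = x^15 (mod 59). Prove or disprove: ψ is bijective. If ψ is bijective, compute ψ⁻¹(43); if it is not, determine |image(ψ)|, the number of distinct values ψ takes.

39

Since 59 is prime, the nonzero elements of ℤ_{59} form a cyclic group of order 58.
As gcd(15, 58) = 1, raising to the 15th power is a bijection on this group: if s^15 ≡ t^15 then (st^{−1})^15 = 1, and the only element of order dividing gcd(15, 58) = 1 is 1, so s = t.
With ψ(0) = 0 this makes ψ injective on all of ℤ_{59}, hence bijective (finite equal-size domain and codomain). In particular ψ is bijective.
Since ψ is bijective, we find the preimage of 43. The inverse of x ↦ x^15 on (ℤ_{59})^× is x ↦ x^31, because 15·31 = 465 = 8·58 + 1 ≡ 1 (mod 58) and x^{58} = 1 for x ≠ 0 (Fermat). So ψ⁻¹(43) = 43^31 mod 59.
Repeated squaring mod 59: 43^1 ≡ 43, 43^2 ≡ 43² = 1849 ≡ 20, 43^4 ≡ 20² = 400 ≡ 46, 43^8 ≡ 46² = 2116 ≡ 51, 43^16 ≡ 51² = 2601 ≡ 5. Since 31 = 16 + 8 + 4 + 2 + 1, 43^31 ≡ 5·51·46·20·43: 5·51 = 255 ≡ 19, then 19·46 = 874 ≡ 48, then 48·20 = 960 ≡ 16, then 16·43 = 688 ≡ 39. So 43^31 ≡ 39 (mod 59).
Hence ψ⁻¹(43) = 39.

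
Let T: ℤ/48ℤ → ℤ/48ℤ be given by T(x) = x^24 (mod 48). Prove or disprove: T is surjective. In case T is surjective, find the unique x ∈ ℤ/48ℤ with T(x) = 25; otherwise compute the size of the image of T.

T(2): Repeated squaring mod 48: 2^1 ≡ 2, 2^2 ≡ 2² = 4, 2^4 ≡ 4² = 16, 2^8 ≡ 16² = 256 ≡ 16, 2^16 ≡ 16² = 256 ≡ 16. Since 24 = 16 + 8, 2^24 ≡ 16·16: 16·16 = 256 ≡ 16. So 2^24 ≡ 16 (mod 48).
T(4): Repeated squaring mod 48: 4^1 ≡ 4, 4^2 ≡ 4² = 16, 4^4 ≡ 16² = 256 ≡ 16, 4^8 ≡ 16² = 256 ≡ 16, 4^16 ≡ 16² = 256 ≡ 16. Since 24 = 16 + 8, 4^24 ≡ 16·16: 16·16 = 256 ≡ 16. So 4^24 ≡ 16 (mod 48).
So T(2) = T(4) = 16 while 2 ≠ 4, therefore T is not injective.
A non-injective map from the 48-element set ℤ/48ℤ to itself takes at most 47 distinct values, so it cannot be surjective. Hence T is not surjective.
Since T is not surjective, we determine |image(T)|. Computing x^24 mod 48 for each x (by repeated squaring, reducing mod 48 at every step), the values T(0), T(1), …, T(47) are: 0, 1, 16, 33, 16, 1, 0, 1, 16, 33, 16, 1, 0, 1, 16, 33, 16, 1, 0, 1, 16, 33, 16, 1, 0, 1, 16, 33, 16, 1, 0, 1, 16, 33, 16, 1, 0, 1, 16, 33, 16, 1, 0, 1, 16, 33, 16, 1.
The distinct values are {0, 1, 16, 33}; there are 4 of them.

4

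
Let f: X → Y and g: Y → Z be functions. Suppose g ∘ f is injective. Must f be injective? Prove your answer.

injective

Suppose f(x_1) = f(x_2). Applying g: (g ∘ f)(x_1) = (g ∘ f)(x_2). Since g ∘ f is injective, x_1 = x_2. Therefore f is injective.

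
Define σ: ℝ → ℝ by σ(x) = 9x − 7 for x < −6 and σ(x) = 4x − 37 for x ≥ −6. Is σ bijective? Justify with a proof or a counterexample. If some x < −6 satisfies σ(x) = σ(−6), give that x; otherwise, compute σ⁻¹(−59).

-11/2

Both pieces are strictly increasing (slopes 9 and 4), so each is injective on its own interval.
The left piece maps (−∞, −6) onto (−∞, −61); the right piece maps [−6, ∞) onto [−61, ∞).
Since −61 = −61, the images partition ℝ: σ is injective and surjective, hence bijective.
Because the two images are disjoint, no x < −6 has σ(x) = σ(−6), so we compute σ⁻¹(−59): −59 lies in [−61, ∞), so solve 4x − 37 = −59: x = (−59 + 37)/4 = −11/2.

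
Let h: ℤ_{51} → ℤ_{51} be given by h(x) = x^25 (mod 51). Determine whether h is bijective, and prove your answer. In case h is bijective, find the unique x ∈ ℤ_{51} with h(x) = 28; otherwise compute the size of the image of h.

40

Computing x^25 mod 51 for each x (by repeated squaring, reducing mod 51 at every step), the values h(0), h(1), …, h(50) are: 0, 1, 2, 48, 4, 29, 45, 10, 8, 9, 7, 23, 39, 13, 20, 15, 16, 17, 18, 19, 14, 21, 46, 11, 27, 25, 26, 24, 40, 5, 30, 37, 32, 33, 34, 35, 36, 31, 38, 12, 28, 44, 42, 43, 41, 6, 22, 47, 3, 49, 50.
Every element of ℤ_{51} appears exactly once in this list, so h is a bijection, and in particular bijective.
Since h is bijective, we read off the preimage of 28 from the same table: h(40) = 28, so h⁻¹(28) = 40.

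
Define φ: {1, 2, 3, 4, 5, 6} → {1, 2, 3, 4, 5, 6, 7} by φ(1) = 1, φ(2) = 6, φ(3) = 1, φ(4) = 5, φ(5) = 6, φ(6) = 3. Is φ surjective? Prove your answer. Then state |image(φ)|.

4

No element maps to 2, so φ is not surjective.
The image of φ is {1, 3, 5, 6}, which has 4 elements.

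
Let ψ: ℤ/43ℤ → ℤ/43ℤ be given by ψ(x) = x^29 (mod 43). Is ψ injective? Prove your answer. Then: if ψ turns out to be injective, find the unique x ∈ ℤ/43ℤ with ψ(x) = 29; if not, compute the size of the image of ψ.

12

Since 43 is prime, the nonzero elements of ℤ/43ℤ form a cyclic group of order 42.
As gcd(29, 42) = 1, raising to the 29th power is a bijection on this group: if u^29 ≡ v^29 then (uv^{−1})^29 = 1, and the only element of order dividing gcd(29, 42) = 1 is 1, so u = v.
With ψ(0) = 0 this makes ψ injective on all of ℤ/43ℤ, hence bijective (finite equal-size domain and codomain). In particular ψ is injective.
Since ψ is injective, we find the preimage of 29. The inverse of x ↦ x^29 on (ℤ/43ℤ)^× is x ↦ x^29, because 29·29 = 841 = 20·42 + 1 ≡ 1 (mod 42) and x^{42} = 1 for x ≠ 0 (Fermat). So ψ⁻¹(29) = 29^29 mod 43.
Repeated squaring mod 43: 29^1 ≡ 29, 29^2 ≡ 29² = 841 ≡ 24, 29^4 ≡ 24² = 576 ≡ 17, 29^8 ≡ 17² = 289 ≡ 31, 29^16 ≡ 31² = 961 ≡ 15. Since 29 = 16 + 8 + 4 + 1, 29^29 ≡ 15·31·17·29: 15·31 = 465 ≡ 35, then 35·17 = 595 ≡ 36, then 36·29 = 1044 ≡ 12. So 29^29 ≡ 12 (mod 43).
Hence ψ⁻¹(29) = 12.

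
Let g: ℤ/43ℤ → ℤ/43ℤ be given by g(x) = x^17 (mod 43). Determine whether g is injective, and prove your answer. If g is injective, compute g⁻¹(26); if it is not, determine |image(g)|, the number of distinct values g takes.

Since 43 is prime, the nonzero elements of ℤ/43ℤ form a cyclic group of order 42.
As gcd(17, 42) = 1, raising to the 17th power is a bijection on this group: if u^17 ≡ v^17 then (uv^{−1})^17 = 1, and the only element of order dividing gcd(17, 42) = 1 is 1, so u = v.
With g(0) = 0 this makes g injective on all of ℤ/43ℤ, hence bijective (finite equal-size domain and codomain). In particular g is injective.
Since g is injective, we find the preimage of 26. The inverse of x ↦ x^17 on (ℤ/43ℤ)^× is x ↦ x^5, because 17·5 = 85 = 2·42 + 1 ≡ 1 (mod 42) and x^{42} = 1 for x ≠ 0 (Fermat). So g⁻¹(26) = 26^5 mod 43.
Repeated squaring mod 43: 26^1 ≡ 26, 26^2 ≡ 26² = 676 ≡ 31, 26^4 ≡ 31² = 961 ≡ 15. Since 5 = 4 + 1, 26^5 ≡ 15·26: 15·26 = 390 ≡ 3. So 26^5 ≡ 3 (mod 43).
Hence g⁻¹(26) = 3.

3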